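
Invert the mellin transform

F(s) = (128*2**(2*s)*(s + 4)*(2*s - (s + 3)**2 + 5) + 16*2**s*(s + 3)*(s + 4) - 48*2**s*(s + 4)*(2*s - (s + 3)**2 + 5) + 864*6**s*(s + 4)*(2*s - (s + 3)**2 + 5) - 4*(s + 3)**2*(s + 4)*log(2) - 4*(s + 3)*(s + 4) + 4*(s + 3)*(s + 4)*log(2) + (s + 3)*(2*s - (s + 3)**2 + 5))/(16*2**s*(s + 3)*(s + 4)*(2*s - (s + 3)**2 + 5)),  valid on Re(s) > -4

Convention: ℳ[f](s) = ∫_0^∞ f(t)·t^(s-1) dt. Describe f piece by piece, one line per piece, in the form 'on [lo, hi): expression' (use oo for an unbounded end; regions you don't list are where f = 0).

invert the shared t-power to get t**(7/2) on [0, 1/2); t**(3/2)*log(t) on [1/2, 1); 3*t**(5/2) on [1, 2); …
invert the shared t-power to get t**3 on [0, 1/2); t*log(t) on [1/2, 1); 3*t**2 on [1, 2); …
the shared t-power comes off first: t on [0, 1/2); log(t)/t on [1/2, 1); 3 on [1, 2); …
along the cuts 1/2, 1, 2, ℳ[f](s) splits into 4 integrals
the [0, 1/2) slice contributes ∫ t**4·t^(s-1) dt
on [1/2, 1) integrate f = t**2*log(t) against the kernel
∫ 3*t**3·t^(s-1) over [1, 2)
over [2, 3), the kernel integral of 2*t**3 enters the sum

on [0, 1/2): t**4
on [1/2, 1): t**2*log(t)
on [1, 2): 3*t**3
on [2, 3): 2*t**3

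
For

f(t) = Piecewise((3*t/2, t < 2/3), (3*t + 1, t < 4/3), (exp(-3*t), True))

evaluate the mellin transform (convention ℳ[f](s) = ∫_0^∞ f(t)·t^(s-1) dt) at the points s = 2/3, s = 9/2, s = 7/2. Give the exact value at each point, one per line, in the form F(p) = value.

back out the common scale on t: t on [0, 1); 2*t + 1 on [1, 2); exp(-2*t) on [2, ∞)
slice at 2/3, 4/3, transform all 3 pieces, and sum them
[0, 2/3) adds the kernel integral of 3*t/2
for t in [2/3, 4/3): the term is ∫ (3*t + 1)·t^(s-1)
∫ exp(-3*t)·t^(s-1) over [4/3, ∞)

F(2/3) = 6**(1/3)*(-21*2**(1/3) + 5*2**(2/3)*uppergamma(2/3, 4) + 78)/30
F(9/2) = sqrt(6)*(sqrt(2)*(10395*sqrt(pi)*exp(4)*erfc(2) + 532620)/769824 + (-20480 + 770048*sqrt(2))*exp(4)/769824)*exp(-4)
F(7/2) = sqrt(6)*(sqrt(2)*(945*sqrt(pi)*exp(4)*erfc(2) + 29988)/81648 + (-4096 + 75776*sqrt(2))*exp(4)/81648)*exp(-4)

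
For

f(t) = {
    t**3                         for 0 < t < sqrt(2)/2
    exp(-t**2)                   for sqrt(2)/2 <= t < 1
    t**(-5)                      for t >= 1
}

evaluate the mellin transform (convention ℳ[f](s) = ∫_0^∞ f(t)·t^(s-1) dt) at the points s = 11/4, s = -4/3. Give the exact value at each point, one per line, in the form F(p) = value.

F(11/4) = -uppergamma(11/8, 1)/2 + 2**(1/8)/46 + uppergamma(11/8, 1/2)/2 + 4/9
F(-4/3) = -uppergamma(-2/3, 1)/2 + 3/19 + uppergamma(-2/3, 1/2)/2 + 3*2**(1/6)/10

the power substitution comes off first: t**(3/2) on [0, 1/2); exp(-t) on [1/2, 1); t**(-5/2) on [1, ∞)
linearity at sqrt(2)/2, 1 turns ℳ[f](s) into 3 summed integrals
piece [0, sqrt(2)/2): integrate t**3 against the kernel
between sqrt(2)/2 and 1 the integrand is exp(-t**2)·t^(s-1)
for t in [1, ∞): the term is ∫ t**(-5)·t^(s-1)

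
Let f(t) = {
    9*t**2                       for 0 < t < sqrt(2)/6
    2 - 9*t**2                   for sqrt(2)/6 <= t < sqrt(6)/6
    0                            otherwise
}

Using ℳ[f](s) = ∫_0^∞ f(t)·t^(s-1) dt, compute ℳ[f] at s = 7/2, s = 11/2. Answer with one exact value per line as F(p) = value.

back out the common scale on t: t**2 on [0, sqrt(2)/2); 2 - t**2 on [sqrt(2)/2, sqrt(6)/2)
undo the power substitution: t on [0, 1/2); 2 - t on [1/2, 3/2)
f breaks at sqrt(2)/6 into 2 integrals to sum
piece [0, sqrt(2)/6): integrate 9*t**2 against the kernel
piece [sqrt(2)/6, sqrt(6)/6): integrate (2 - 9*t**2) against the kernel

F(7/2) = 2**(1/4)*sqrt(3)*(-10 + 23*3**(3/4))/8316
F(11/2) = 2**(1/4)*sqrt(3)*(-38 + 243*3**(3/4))/962280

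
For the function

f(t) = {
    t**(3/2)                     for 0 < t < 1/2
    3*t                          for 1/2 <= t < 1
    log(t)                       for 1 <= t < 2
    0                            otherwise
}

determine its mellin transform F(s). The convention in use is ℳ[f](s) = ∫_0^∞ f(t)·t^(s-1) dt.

breakpoints 1/2, 1: one integral from each of the 3 segments
the [0, 1/2) slice contributes ∫ t**(3/2)·t^(s-1) dt
piece [1/2, 1): integrate 3*t against the kernel
segment [1, 2) carries log(t); integrate it

(-2*2**(2*s)*(s + 1)*(2*s + 3) + 6*2**s*s**2*(2*s + 3) + 2*2**s*(s + 1)*(2*s + 3) + 4**s*s*(s + 1)*(2*s + 3)*log(4) + sqrt(2)*s**2*(s + 1) - 3*s**2*(2*s + 3))/(2*2**s*s**2*(s + 1)*(2*s + 3))
  Re(s) > -3/2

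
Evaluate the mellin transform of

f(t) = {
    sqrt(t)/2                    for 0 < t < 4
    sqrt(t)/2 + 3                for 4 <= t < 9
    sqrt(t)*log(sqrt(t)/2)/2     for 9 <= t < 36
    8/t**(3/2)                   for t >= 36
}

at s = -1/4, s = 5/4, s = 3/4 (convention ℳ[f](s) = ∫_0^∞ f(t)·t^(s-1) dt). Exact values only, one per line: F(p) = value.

strip the power substitution: t/2 on [0, 2); t/2 + 3 on [2, 3); t*log(t/2)/2 on [3, 6); …
undo the common scale on t: t on [0, 1); t + 3 on [1, 3/2); t*log(t) on [3/2, 3); …
f breaks at 4, 9, 36 into 4 integrals to sum
piece [0, 4): integrate sqrt(t)/2 against the kernel
[4, 9) adds the kernel integral of (sqrt(t)/2 + 3)
on [9, 36) integrate f = sqrt(t)*log(sqrt(t)/2)/2 against the kernel
the [36, ∞) slice contributes ∫ 8/t**(3/2)·t^(s-1) dt

F(-1/4) = -2266*sqrt(6)/567 + 2*sqrt(3) + log(2**(2*sqrt(3))*3**(-2*sqrt(3) + 2*sqrt(6))) + 6*sqrt(2)
F(5/4) = -1808*sqrt(6)/147 - 54*sqrt(3)*log(3)/7 - 48*sqrt(2)/5 + 54*sqrt(3)*log(2)/7 + 7722*sqrt(3)/245 + 432*sqrt(6)*log(3)/7
F(3/4) = -3688*sqrt(6)/675 - 8*sqrt(2) + 426*sqrt(3)/25 + log(2**(18*sqrt(3)/5)*3**(-18*sqrt(3)/5 + 72*sqrt(6)/5))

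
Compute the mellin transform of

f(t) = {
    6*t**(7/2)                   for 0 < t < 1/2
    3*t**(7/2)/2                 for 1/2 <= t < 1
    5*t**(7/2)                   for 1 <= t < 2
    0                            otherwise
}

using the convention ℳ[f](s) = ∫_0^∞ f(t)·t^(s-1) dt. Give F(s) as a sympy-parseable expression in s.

f breaks at 1/2, 1 into 3 integrals to sum
[0, 1/2) adds the kernel integral of 6*t**(7/2)
∫ over [1/2, 1) of 3*t**(7/2)/2·t^(s-1) joins the sum
between 1 and 2 the integrand is 5*t**(7/2)·t^(s-1)

(9*2**(-s - 7/2) + 10*2**(s + 7/2) - 7)/(2*s + 7)
  Re(s) > -7/2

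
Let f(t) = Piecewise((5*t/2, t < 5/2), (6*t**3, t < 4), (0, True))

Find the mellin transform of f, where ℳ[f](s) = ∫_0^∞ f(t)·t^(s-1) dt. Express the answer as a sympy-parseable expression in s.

(1536*2**(3*s)*(s + 1) - 375*5**s*(s + 1) + 25*5**s*(s + 3))/(4*2**s*(s + 1)*(s + 3))
  Re(s) > -1

treat the 2 regions marked off by 5/2 separately and sum
[0, 5/2) adds the kernel integral of 5*t/2
over [5/2, 4), the kernel integral of 6*t**3 enters the sum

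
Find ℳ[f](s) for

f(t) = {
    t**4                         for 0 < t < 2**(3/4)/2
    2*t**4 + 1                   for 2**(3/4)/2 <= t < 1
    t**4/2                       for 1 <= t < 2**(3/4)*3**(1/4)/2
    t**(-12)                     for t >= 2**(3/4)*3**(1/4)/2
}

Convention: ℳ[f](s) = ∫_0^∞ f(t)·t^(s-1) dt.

(2**(3/4)/2)**s*(270*2**(s/4)*s*(s - 12) + 432*2**(s/4)*(s - 12) + 81*3**(s/4)*s*(s - 12) - 32*3**(s/4)*s*(s + 4) - 162*s*(s - 12) - 432*s + 5184)/(108*s*(s - 12)*(s + 4))
  -4 < Re(s) < 12

the power substitution comes off first: t**2 on [0, sqrt(2)/2); 2*t**2 + 1 on [sqrt(2)/2, 1); t**2/2 on [1, sqrt(6)/2); …
invert the power substitution to get t on [0, 1/2); 2*t + 1 on [1/2, 1); t/2 on [1, 3/2); …
cuts at 2**(3/4)/2, 1, 2**(3/4)*3**(1/4)/2: linearity sums the 4 kernel integrals
between 0 and 2**(3/4)/2 the integrand is t**4·t^(s-1)
over [2**(3/4)/2, 1), the kernel integral of (2*t**4 + 1) enters the sum
piece [1, 2**(3/4)*3**(1/4)/2): integrate t**4/2 against the kernel
segment 2**(3/4)*3**(1/4)/2 to ∞ holds t**(-12); add its integral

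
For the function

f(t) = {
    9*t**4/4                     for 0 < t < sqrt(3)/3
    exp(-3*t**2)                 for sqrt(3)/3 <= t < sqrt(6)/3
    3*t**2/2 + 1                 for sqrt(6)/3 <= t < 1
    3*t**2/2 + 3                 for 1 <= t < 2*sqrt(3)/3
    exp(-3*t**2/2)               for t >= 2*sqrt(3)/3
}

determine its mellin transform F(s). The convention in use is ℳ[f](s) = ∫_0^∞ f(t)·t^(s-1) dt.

(sqrt(3)/3)**s*(2*2**(s/2)*s*(s + 2)*(s + 4)*uppergamma(s/2, 2) - 8*2**(s/2)*s*(s + 4) - 8*2**(s/2)*(s + 4) + 20*2**s*s*(s + 4) + 24*2**s*(s + 4) - 8*3**(s/2)*s*(s + 4) - 16*3**(s/2)*(s + 4) + 2*s*(s + 2)*(s + 4)*uppergamma(s/2, 1) - 2*s*(s + 2)*(s + 4)*uppergamma(s/2, 2) + s*(s + 2))/(4*s*(s + 2)*(s + 4))
  Re(s) > -4

remove the power substitution first: 9*t**2/4 on [0, 1/3); exp(-3*t) on [1/3, 2/3); 3*t/2 + 1 on [2/3, 1); …
undo the common scale on t: t**2 on [0, 1/2); exp(-2*t) on [1/2, 1); t + 1 on [1, 3/2); …
linearity at sqrt(3)/3, sqrt(6)/3, 1, 2*sqrt(3)/3 turns ℳ[f](s) into 5 summed integrals
on [0, sqrt(3)/3) integrate f = 9*t**4/4 against the kernel
∫ exp(-3*t**2)·t^(s-1) over [sqrt(3)/3, sqrt(6)/3)
the [sqrt(6)/3, 1) slice contributes ∫ (3*t**2/2 + 1)·t^(s-1) dt
segment [1, 2*sqrt(3)/3) carries (3*t**2/2 + 3); integrate it
[2*sqrt(3)/3, ∞) adds the kernel integral of exp(-3*t**2/2)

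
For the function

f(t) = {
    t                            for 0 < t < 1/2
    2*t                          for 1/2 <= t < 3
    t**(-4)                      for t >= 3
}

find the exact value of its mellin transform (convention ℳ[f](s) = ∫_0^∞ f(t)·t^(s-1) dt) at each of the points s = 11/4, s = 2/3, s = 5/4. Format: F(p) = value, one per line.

F(11/4) = 2**(1/4)*(-3 + 1304*6**(3/4))/180
F(2/3) = 2**(1/3)*(-81 + 973*6**(2/3))/540
F(5/4) = 2**(3/4)*(-33 + 2380*6**(1/4))/594

along the cuts 1/2, 3, ℳ[f](s) splits into 3 integrals
piece [0, 1/2): integrate t against the kernel
segment [1/2, 3) carries 2*t; integrate it
piece [3, ∞): integrate t**(-4) against the kernel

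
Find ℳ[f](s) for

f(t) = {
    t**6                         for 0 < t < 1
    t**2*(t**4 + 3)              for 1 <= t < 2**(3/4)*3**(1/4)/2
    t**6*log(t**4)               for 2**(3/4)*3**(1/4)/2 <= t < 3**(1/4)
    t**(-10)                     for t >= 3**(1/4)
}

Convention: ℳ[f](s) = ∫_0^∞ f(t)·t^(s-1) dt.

2**(-s/4 - 1/2)*(-81*2**(s/4 + 1/2)*(s/4 - 5/2)*(s + 2)*(s/2 + (s + 2)**2/16 + 2)/2 - 162*2**(s/4 + 1/2)*(s/4 - 5/2)*(s/2 + (s + 2)**2/16 + 2) - 81*3**(s/4 + 1/2)*(s/4 - 5/2)*(s/4 + 3/2)*(s + 2)**2*log(3)/16 + 81*3**(s/4 + 1/2)*(s/4 - 5/2)*(s/4 + 3/2)*(s + 2)**2*log(2)/16 - 81*3**(s/4 + 1/2)*(s/4 - 5/2)*(s/4 + 3/2)*(s + 2)*log(3)/4 + 81*3**(s/4 + 1/2)*(s/4 - 5/2)*(s/4 + 3/2)*(s + 2)*log(2)/4 + 81*3**(s/4 + 1/2)*(s/4 - 5/2)*(s/4 + 3/2)*(s + 2)/4 + 243*3**(s/4 + 1/2)*(s/4 - 5/2)*(s + 2)*(s/2 + (s + 2)**2/16 + 2)/4 + 162*3**(s/4 + 1/2)*(s/4 - 5/2)*(s/2 + (s + 2)**2/16 + 2) + 81*6**(s/4 + 1/2)*(s/4 - 5/2)*(s/4 + 3/2)*(s + 2)**2*log(3)/8 - 81*6**(s/4 + 1/2)*(s/4 - 5/2)*(s/4 + 3/2)*(s + 2)/2 + 81*6**(s/4 + 1/2)*(s/4 - 5/2)*(s/4 + 3/2)*(s + 2)*log(3)/2 - 6**(s/4 + 1/2)*(s/4 + 3/2)*(s + 2)*(s/2 + (s + 2)**2/16 + 2)/2)/(54*(s/4 - 5/2)*(s/4 + 3/2)*(s + 2)*(s/2 + (s + 2)**2/16 + 2))
  -6 < Re(s) < 10

remove the shared t-power first: t**4 on [0, 1); t**4 + 3 on [1, 2**(3/4)*3**(1/4)/2); t**4*log(t**4) on [2**(3/4)*3**(1/4)/2, 3**(1/4)); …
invert the power substitution to get t**2 on [0, 1); t**2 + 3 on [1, sqrt(6)/2); t**2*log(t**2) on [sqrt(6)/2, sqrt(3)); …
strip the power substitution: t on [0, 1); t + 3 on [1, 3/2); t*log(t) on [3/2, 3); …
split f at 1, 2**(3/4)*3**(1/4)/2, 3**(1/4): ℳ[f](s) collects 4 kernel integrals
segment [0, 1) carries t**6; integrate it
over [1, 2**(3/4)*3**(1/4)/2), the kernel integral of t**2*(t**4 + 3) enters the sum
∫ over [2**(3/4)*3**(1/4)/2, 3**(1/4)) of t**6*log(t**4)·t^(s-1) joins the sum
∫ t**(-10)·t^(s-1) over [3**(1/4), ∞)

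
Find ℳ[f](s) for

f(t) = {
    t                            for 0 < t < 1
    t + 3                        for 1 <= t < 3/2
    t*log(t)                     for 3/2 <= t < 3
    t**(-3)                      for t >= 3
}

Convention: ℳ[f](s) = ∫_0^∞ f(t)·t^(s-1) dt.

the 4 pieces separated at 1, 3/2, 3 each add one integral
∫ t·t^(s-1) over [0, 1)
the [1, 3/2) slice contributes ∫ (t + 3)·t^(s-1) dt
[3/2, 3) adds the kernel integral of t*log(t)
segment 3 to ∞ holds t**(-3); add its integral

(-162*2**s*s*(s - 3)*(s**2 + 2*s + 1) - 162*2**s*(s - 3)*(s**2 + 2*s + 1) - 81*3**s*s**2*(s - 3)*(s + 1)*log(3) + 81*3**s*s**2*(s - 3)*(s + 1)*log(2) - 81*3**s*s*(s - 3)*(s + 1)*log(3) + 81*3**s*s*(s - 3)*(s + 1)*log(2) + 81*3**s*s*(s - 3)*(s + 1) + 243*3**s*s*(s - 3)*(s**2 + 2*s + 1) + 162*3**s*(s - 3)*(s**2 + 2*s + 1) + 162*6**s*s**2*(s - 3)*(s + 1)*log(3) - 162*6**s*s*(s - 3)*(s + 1) + 162*6**s*s*(s - 3)*(s + 1)*log(3) - 2*6**s*s*(s + 1)*(s**2 + 2*s + 1))/(54*2**s*s*(s - 3)*(s + 1)*(s**2 + 2*s + 1))
  -1 < Re(s) < 3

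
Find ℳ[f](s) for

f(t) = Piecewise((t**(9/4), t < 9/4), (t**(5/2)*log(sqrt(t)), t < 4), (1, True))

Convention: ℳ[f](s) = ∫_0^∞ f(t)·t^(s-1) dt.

2**(-2*s - 4)*(128*2**(4*s + 8)*s*(s + 2)*(4*s + 9)*log(2) - 64*2**(4*s + 8)*s*(4*s + 9) + 64*2**(4*s + 8)*s*(4*s + 9)*log(2) - 2**(4*s + 8)*(4*s + 9)*(4*s + 4*(s + 2)**2 + 9) - 96*3**(2*s + 4)*s*(s + 2)*(4*s + 9)*log(3) + 96*3**(2*s + 4)*s*(s + 2)*(4*s + 9)*log(2) - 48*3**(2*s + 4)*s*(4*s + 9)*log(3) + 48*3**(2*s + 4)*s*(4*s + 9)*log(2) + 48*3**(2*s + 4)*s*(4*s + 9) + 32*3**(2*s + 4)*sqrt(6)*s*(4*s + 4*(s + 2)**2 + 9))/(16*s*(4*s + 9)*(4*s + 4*(s + 2)**2 + 9))
  -9/4 < Re(s) < 0

strip the shared t-power: t**(1/4) on [0, 9/4); sqrt(t)*log(sqrt(t)) on [9/4, 4); t**(-2) on [4, ∞)
remove the power substitution first: sqrt(t) on [0, 3/2); t*log(t) on [3/2, 2); t**(-4) on [2, ∞)
cuts at 9/4, 4: linearity sums the 3 kernel integrals
∫ over [0, 9/4) of t**(9/4)·t^(s-1) joins the sum
[9/4, 4) adds the kernel integral of t**(5/2)*log(sqrt(t))
over [4, ∞), the kernel integral of 1 enters the sum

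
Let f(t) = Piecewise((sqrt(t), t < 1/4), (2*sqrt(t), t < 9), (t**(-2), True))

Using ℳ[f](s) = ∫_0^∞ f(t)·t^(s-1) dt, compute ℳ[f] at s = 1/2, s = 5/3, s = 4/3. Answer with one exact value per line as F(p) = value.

strip the power substitution: t on [0, 1/2); 2*t on [1/2, 3); t**(-4) on [3, ∞)
slice at 1/4, 9, transform all 3 pieces, and sum them
∫ over [0, 1/4) of sqrt(t)·t^(s-1) joins the sum
on [1/4, 9): add ∫ 2*sqrt(t)·t^(s-1) dt
on [9, ∞) integrate f = t**(-2) against the kernel

F(1/2) = 5759/324
F(5/3) = 2**(2/3)*(-3 + 7880*6**(1/3))/208
F(4/3) = 2**(1/3)*(-9 + 3910*6**(2/3))/264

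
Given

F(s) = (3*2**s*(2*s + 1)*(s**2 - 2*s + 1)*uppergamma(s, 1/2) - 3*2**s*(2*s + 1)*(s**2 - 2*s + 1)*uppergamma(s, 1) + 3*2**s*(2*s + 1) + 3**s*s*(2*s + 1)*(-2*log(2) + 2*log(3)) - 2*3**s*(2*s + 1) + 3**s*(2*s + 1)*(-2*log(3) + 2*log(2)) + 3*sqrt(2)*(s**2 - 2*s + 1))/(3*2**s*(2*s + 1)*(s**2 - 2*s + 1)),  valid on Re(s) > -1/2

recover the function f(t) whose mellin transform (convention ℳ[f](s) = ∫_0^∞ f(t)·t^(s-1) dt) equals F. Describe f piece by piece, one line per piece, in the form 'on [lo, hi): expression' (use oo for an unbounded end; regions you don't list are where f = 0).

along the cuts 1/2, 1, ℳ[f](s) splits into 3 integrals
∫ over [0, 1/2) of sqrt(t)·t^(s-1) joins the sum
[1/2, 1) adds the kernel integral of exp(-t)
on [1, 3/2): add ∫ log(t)/t·t^(s-1) dt

on [0, 1/2): sqrt(t)
on [1/2, 1): exp(-t)
on [1, 3/2): log(t)/t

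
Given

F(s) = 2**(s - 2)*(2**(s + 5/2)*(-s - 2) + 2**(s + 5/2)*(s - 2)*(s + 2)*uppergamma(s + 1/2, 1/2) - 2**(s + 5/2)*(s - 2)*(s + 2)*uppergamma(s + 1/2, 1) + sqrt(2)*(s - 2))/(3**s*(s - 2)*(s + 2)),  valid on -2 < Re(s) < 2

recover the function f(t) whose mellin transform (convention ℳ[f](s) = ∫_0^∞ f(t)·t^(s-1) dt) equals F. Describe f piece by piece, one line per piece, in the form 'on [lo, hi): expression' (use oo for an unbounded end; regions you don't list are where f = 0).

on [0, 2/3): 9*sqrt(2)*t**2/16
on [2/3, 4/3): sqrt(6)*sqrt(t)*exp(-3*t/4)/2
on [4/3, oo): 16*sqrt(2)/(9*t**2)

the common scale on t comes off first: sqrt(2)*t**2/4 on [0, 1); sqrt(t)*exp(-t/2) on [1, 2); 4*sqrt(2)/t**2 on [2, ∞)
reversing the shared t-power: sqrt(2)*t**(3/2)/4 on [0, 1); exp(-t/2) on [1, 2); 4*sqrt(2)/t**(5/2) on [2, ∞)
reversing the common scale on t: t**(3/2) on [0, 1/2); exp(-t) on [1/2, 1); t**(-5/2) on [1, ∞)
summing 3 kernel integrals split by 2/3, 4/3 yields ℳ[f](s)
on [0, 2/3): add ∫ 9*sqrt(2)*t**2/16·t^(s-1) dt
∫ sqrt(6)*sqrt(t)*exp(-3*t/4)/2·t^(s-1) over [2/3, 4/3)
segment 4/3 to ∞ holds 16*sqrt(2)/(9*t**2); add its integral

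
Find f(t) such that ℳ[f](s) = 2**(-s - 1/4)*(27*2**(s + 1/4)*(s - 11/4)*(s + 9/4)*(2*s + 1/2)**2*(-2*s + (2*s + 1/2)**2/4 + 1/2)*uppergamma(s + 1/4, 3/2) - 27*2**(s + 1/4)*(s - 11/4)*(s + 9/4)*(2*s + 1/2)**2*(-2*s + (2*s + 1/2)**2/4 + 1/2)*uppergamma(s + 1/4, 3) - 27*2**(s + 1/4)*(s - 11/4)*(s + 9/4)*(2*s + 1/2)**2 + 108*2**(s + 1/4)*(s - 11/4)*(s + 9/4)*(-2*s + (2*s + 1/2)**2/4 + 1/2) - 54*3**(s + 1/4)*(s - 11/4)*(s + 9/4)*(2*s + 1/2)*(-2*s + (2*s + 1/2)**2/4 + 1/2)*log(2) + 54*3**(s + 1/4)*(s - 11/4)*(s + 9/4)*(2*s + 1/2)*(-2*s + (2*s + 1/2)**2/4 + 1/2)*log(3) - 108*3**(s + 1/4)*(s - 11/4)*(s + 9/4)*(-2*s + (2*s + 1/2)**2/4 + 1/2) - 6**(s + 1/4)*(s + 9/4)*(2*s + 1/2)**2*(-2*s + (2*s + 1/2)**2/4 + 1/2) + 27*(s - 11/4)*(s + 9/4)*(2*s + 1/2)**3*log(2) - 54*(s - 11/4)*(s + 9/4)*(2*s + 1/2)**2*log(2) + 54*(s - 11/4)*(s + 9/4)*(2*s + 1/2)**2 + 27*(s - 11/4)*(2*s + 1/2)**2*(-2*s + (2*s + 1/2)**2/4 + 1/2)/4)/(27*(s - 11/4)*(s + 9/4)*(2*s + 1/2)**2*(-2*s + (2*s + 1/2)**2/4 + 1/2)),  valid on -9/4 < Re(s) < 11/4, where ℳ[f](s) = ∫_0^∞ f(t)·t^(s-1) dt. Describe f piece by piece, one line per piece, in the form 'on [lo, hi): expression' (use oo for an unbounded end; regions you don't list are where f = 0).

on [0, 1/2): t**(9/4)
on [1/2, 1): log(t)/t**(3/4)
on [1, 3/2): t**(1/4)*log(t)
on [3/2, 3): t**(1/4)*exp(-t)
on [3, oo): t**(-11/4)

back out the power substitution: t**(9/2) on [0, sqrt(2)/2); log(t**2)/t**(3/2) on [sqrt(2)/2, 1); sqrt(t)*log(t**2) on [1, sqrt(6)/2); …
invert the shared t-power to get t**4 on [0, sqrt(2)/2); log(t**2)/t**2 on [sqrt(2)/2, 1); log(t**2) on [1, sqrt(6)/2); …
back out the power substitution: t**2 on [0, 1/2); log(t)/t on [1/2, 1); log(t) on [1, 3/2); …
split f at 1/2, 1, 3/2, 3: ℳ[f](s) collects 5 kernel integrals
the [0, 1/2) slice contributes ∫ t**(9/4)·t^(s-1) dt
[1/2, 1) adds the kernel integral of log(t)/t**(3/4)
over [1, 3/2), the kernel integral of t**(1/4)*log(t) enters the sum
segment [3/2, 3) carries t**(1/4)*exp(-t); integrate it
on [3, ∞) integrate f = t**(-11/4) against the kernel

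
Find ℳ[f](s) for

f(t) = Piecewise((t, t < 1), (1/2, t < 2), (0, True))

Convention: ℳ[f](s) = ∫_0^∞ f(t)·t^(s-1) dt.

(2**s*(s + 1) + s - 1)/(2*s*(s + 1))
  Re(s) > -1

split f at 1: ℳ[f](s) collects 2 kernel integrals
∫ t·t^(s-1) over [0, 1)
the [1, 2) slice contributes ∫ 1/2·t^(s-1) dt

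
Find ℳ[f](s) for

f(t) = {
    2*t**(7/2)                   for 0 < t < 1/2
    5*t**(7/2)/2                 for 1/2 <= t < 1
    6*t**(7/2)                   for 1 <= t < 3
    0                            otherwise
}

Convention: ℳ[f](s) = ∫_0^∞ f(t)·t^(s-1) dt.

f breaks at 1/2, 1 into 3 integrals to sum
piece [0, 1/2): integrate 2*t**(7/2) against the kernel
between 1/2 and 1 the integrand is 5*t**(7/2)/2·t^(s-1)
[1, 3) adds the kernel integral of 6*t**(7/2)

(-2**(-s - 7/2) + 12*3**(s + 7/2) - 7)/(2*s + 7)
  Re(s) > -7/2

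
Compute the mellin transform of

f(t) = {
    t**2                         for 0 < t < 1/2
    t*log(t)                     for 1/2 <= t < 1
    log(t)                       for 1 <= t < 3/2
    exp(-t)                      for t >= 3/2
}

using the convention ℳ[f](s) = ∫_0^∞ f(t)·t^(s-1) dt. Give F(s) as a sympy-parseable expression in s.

(4*2**s*s**2*(s + 2)*(s**2 + 2*s + 1)*uppergamma(s, 3/2) - 4*2**s*s**2*(s + 2) + 4*2**s*(s + 2)*(s**2 + 2*s + 1) + 3**s*s*(s + 2)*(-4*log(2) + 4*log(3))*(s**2 + 2*s + 1) - 4*3**s*(s + 2)*(s**2 + 2*s + 1) + s**3*(s + 2)*log(4) + s**2*(s + 2)*log(4) + 2*s**2*(s + 2) + s**2*(s**2 + 2*s + 1))/(4*2**s*s**2*(s + 2)*(s**2 + 2*s + 1))
  Re(s) > -2

cuts at 1/2, 1, 3/2: linearity sums the 4 kernel integrals
[0, 1/2) adds the kernel integral of t**2
segment 1/2 to 1 holds t*log(t); add its integral
on [1, 3/2): add ∫ log(t)·t^(s-1) dt
the [3/2, ∞) slice contributes ∫ exp(-t)·t^(s-1) dt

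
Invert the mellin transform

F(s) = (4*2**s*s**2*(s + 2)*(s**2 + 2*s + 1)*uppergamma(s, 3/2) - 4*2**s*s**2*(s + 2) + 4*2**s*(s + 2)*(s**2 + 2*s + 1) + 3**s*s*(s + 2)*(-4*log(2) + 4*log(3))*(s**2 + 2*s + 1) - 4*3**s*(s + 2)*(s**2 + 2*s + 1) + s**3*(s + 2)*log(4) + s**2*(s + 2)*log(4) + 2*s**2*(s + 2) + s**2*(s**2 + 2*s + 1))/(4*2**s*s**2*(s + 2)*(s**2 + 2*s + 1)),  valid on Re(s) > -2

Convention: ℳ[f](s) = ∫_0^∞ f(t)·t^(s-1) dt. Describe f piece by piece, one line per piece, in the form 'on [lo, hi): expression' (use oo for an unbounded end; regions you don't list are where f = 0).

on [0, 1/2): t**2
on [1/2, 1): t*log(t)
on [1, 3/2): log(t)
on [3/2, oo): exp(-t)

along the cuts 1/2, 1, 3/2, ℳ[f](s) splits into 4 integrals
segment [0, 1/2) carries t**2; integrate it
the [1/2, 1) slice contributes ∫ t*log(t)·t^(s-1) dt
∫ over [1, 3/2) of log(t)·t^(s-1) joins the sum
∫ over [3/2, ∞) of exp(-t)·t^(s-1) joins the sum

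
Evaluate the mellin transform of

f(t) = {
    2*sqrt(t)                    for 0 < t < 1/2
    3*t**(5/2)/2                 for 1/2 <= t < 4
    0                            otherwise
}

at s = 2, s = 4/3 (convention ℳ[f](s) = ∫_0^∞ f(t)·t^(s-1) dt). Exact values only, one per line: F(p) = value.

along the cuts 1/2, ℳ[f](s) splits into 2 integrals
on [0, 1/2): add ∫ 2*sqrt(t)·t^(s-1) dt
∫ 3*t**(5/2)/2·t^(s-1) over [1/2, 4)

F(2) = 43*sqrt(2)/480 + 512/3
F(4/3) = 1005*2**(1/6)/4048 + 1152*2**(2/3)/23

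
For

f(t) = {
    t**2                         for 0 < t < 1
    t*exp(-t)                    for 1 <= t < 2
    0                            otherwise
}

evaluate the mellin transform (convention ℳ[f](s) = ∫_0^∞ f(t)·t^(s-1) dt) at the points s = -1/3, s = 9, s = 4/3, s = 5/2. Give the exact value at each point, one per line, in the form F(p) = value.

undo the power substitution: t**4 on [0, 1); t**2*exp(-t**2) on [1, sqrt(2))
undo the shared t-power: t**2 on [0, 1); exp(-t**2) on [1, sqrt(2))
reversing the power substitution: t on [0, 1); exp(-t) on [1, 2)
cuts at 1: linearity sums the 2 kernel integrals
segment 0 to 1 holds t**2; add its integral
between 1 and 2 the integrand is t*exp(-t)·t^(s-1)

F(-1/3) = -uppergamma(2/3, 2) + uppergamma(2/3, 1) + 3/5
F(9) = -2681216*exp(-2) + 1/11 + 986410*exp(-1)
F(4/3) = -uppergamma(7/3, 2) + 3/10 + uppergamma(7/3, 1)
F(5/2) = (-918*sqrt(2) + (-135*sqrt(pi)*erfc(sqrt(2)) + 16 + 135*sqrt(pi)*erfc(1))*exp(2) + 522*E)*exp(-2)/72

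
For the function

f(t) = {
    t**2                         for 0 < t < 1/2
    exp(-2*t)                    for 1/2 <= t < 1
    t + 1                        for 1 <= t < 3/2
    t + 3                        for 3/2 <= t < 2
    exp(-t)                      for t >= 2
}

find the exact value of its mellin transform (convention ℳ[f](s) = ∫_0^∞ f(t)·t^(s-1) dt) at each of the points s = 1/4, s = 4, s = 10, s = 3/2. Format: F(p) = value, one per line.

F(1/4) = 2**(3/4)*(-360*3**(1/4) - 216*2**(1/4) - 45*uppergamma(1/4, 2) + 45*2**(1/4)*uppergamma(1/4, 2) + 5 + 45*uppergamma(1/4, 1) + 612*sqrt(2))/90
F(4) = exp(-1) + 285*exp(-2)/8 + 29609/1920
F(10) = (2604122400*E + 1302094759*exp(2) + 7241213675520)*exp(-2)/2703360
F(3/2) = sqrt(2)*(210*E + 210*sqrt(2)*(-1 + sqrt(pi)*exp(2)*erfc(sqrt(2)) + 2*sqrt(2)) + (-840*sqrt(3) - 448*sqrt(2) - 105*sqrt(pi)*erfc(sqrt(2)) + 105*sqrt(pi)*erfc(1) + 4719)*exp(2))*exp(-2)/840

slice at 1/2, 1, 3/2, 2, transform all 5 pieces, and sum them
for t in [0, 1/2): the term is ∫ t**2·t^(s-1)
for t in [1/2, 1): the term is ∫ exp(-2*t)·t^(s-1)
between 1 and 3/2 the integrand is (t + 1)·t^(s-1)
over [3/2, 2), the kernel integral of (t + 3) enters the sum
segment 2 to ∞ holds exp(-t); add its integral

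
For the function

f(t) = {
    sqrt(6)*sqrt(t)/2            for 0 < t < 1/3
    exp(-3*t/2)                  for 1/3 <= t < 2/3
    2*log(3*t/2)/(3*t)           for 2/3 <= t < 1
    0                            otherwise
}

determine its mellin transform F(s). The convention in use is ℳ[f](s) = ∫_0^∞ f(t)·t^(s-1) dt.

3**(-s - 1)*(3*2**s*(2*s + 1)*(s**2 - 2*s + 1)*uppergamma(s, 1/2) - 3*2**s*(2*s + 1)*(s**2 - 2*s + 1)*uppergamma(s, 1) + 2**s*(6*s + 3) + 3**s*s*(2*s + 1)*(-2*log(2) + 2*log(3)) + 3**s*(-4*s - 2) + 3**s*(2*s + 1)*(-2*log(3) + 2*log(2)) + sqrt(2)*(3*s**2 - 6*s + 3))/((2*s + 1)*(s**2 - 2*s + 1))
  Re(s) > -1/2

the common scale on t comes off first: sqrt(t) on [0, 1/2); exp(-t) on [1/2, 1); log(t)/t on [1, 3/2)
linearity at 1/3, 2/3 turns ℳ[f](s) into 3 summed integrals
piece [0, 1/3): integrate sqrt(6)*sqrt(t)/2 against the kernel
between 1/3 and 2/3 the integrand is exp(-3*t/2)·t^(s-1)
∫ over [2/3, 1) of 2*log(3*t/2)/(3*t)·t^(s-1) joins the sum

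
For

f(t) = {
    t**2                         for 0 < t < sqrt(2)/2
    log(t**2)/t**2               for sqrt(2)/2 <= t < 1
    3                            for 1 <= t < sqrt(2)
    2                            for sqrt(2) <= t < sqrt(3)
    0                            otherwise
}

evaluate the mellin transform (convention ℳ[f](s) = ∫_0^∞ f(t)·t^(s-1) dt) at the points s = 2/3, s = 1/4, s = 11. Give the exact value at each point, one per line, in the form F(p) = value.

F(2/3) = -45/8 - 3*2**(2/3)*log(2)/4 + 3*2**(1/3)/2 + 39*2**(2/3)/32 + 3*3**(1/3)
F(1/4) = 2**(7/8)*(-2790*2**(1/8) - 252*log(2) + 337 + 882*2**(1/4) + 1764*6**(1/8))/441
F(11) = sqrt(2)*(-220480*sqrt(2) + 5148*log(2) + 4315123 + 32752512*sqrt(6))/1482624

peel off the power substitution: t on [0, 1/2); log(t)/t on [1/2, 1); 3 on [1, 2); …
breakpoints sqrt(2)/2, 1, sqrt(2): one integral from each of the 4 segments
for t in [0, sqrt(2)/2): the term is ∫ t**2·t^(s-1)
[sqrt(2)/2, 1) adds the kernel integral of log(t**2)/t**2
the [1, sqrt(2)) slice contributes ∫ 3·t^(s-1) dt
between sqrt(2) and sqrt(3) the integrand is 2·t^(s-1)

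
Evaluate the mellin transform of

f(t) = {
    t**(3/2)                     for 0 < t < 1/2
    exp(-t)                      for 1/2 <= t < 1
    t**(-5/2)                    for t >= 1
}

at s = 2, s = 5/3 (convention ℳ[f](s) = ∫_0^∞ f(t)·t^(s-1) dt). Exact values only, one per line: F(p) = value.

f breaks at 1/2, 1 into 3 integrals to sum
piece [0, 1/2): integrate t**(3/2) against the kernel
∫ exp(-t)·t^(s-1) over [1/2, 1)
∫ over [1, ∞) of t**(-5/2)·t^(s-1) joins the sum

F(2) = -2*exp(-1) + sqrt(2)/56 + 3*exp(-1/2)/2 + 2
F(5/3) = -uppergamma(5/3, 1) + 3*2**(5/6)/152 + uppergamma(5/3, 1/2) + 6/5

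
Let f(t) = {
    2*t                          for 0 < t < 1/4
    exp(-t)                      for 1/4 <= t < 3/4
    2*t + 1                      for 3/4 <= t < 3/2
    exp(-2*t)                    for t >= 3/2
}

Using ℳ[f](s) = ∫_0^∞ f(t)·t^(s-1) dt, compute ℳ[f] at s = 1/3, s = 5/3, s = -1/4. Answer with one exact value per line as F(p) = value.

F(1/3) = -33*6**(1/3)/16 - uppergamma(1/3, 3/4) + 2**(2/3)*uppergamma(1/3, 3)/2 + 3*2**(1/3)/16 + uppergamma(1/3, 1/4) + 21*12**(1/3)/8
F(5/3) = -279*6**(2/3)/1280 - uppergamma(5/3, 3/4) + 3*2**(2/3)/256 + 2**(1/3)*uppergamma(5/3, 3)/4 + uppergamma(5/3, 1/4) + 207*18**(1/3)/160
F(-1/4) = -uppergamma(-1/4, 3/4) + 2**(1/4)*uppergamma(-1/4, 3) + 2*sqrt(2)/3 + uppergamma(-1/4, 1/4) + 2*sqrt(2)*3**(3/4)/3

strip the common scale on t: t on [0, 1/2); exp(-t/2) on [1/2, 3/2); t + 1 on [3/2, 3); …
integrate the 4 segments split at 1/4, 3/4, 3/2, then add the results
for t in [0, 1/4): the term is ∫ 2*t·t^(s-1)
segment 1/4 to 3/4 holds exp(-t); add its integral
over [3/4, 3/2), the kernel integral of (2*t + 1) enters the sum
on [3/2, ∞): add ∫ exp(-2*t)·t^(s-1) dt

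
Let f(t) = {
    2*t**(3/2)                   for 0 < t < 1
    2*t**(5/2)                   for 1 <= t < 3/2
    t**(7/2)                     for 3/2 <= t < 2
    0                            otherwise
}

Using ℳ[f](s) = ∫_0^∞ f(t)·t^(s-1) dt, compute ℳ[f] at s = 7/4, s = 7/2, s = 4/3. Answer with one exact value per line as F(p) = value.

the 3 pieces separated at 1, 3/2 each add one integral
∫ over [0, 1) of 2*t**(3/2)·t^(s-1) joins the sum
piece [1, 3/2): integrate 2*t**(5/2) against the kernel
over [3/2, 2), the kernel integral of t**(7/2) enters the sum

F(7/4) = 32/221 + 891*2**(3/4)*3**(1/4)/1904 + 128*2**(1/4)/21
F(7/2) = 264881/13440
F(4/3) = 72/391 + 3807*2**(1/6)*3**(5/6)/10672 + 96*2**(5/6)/29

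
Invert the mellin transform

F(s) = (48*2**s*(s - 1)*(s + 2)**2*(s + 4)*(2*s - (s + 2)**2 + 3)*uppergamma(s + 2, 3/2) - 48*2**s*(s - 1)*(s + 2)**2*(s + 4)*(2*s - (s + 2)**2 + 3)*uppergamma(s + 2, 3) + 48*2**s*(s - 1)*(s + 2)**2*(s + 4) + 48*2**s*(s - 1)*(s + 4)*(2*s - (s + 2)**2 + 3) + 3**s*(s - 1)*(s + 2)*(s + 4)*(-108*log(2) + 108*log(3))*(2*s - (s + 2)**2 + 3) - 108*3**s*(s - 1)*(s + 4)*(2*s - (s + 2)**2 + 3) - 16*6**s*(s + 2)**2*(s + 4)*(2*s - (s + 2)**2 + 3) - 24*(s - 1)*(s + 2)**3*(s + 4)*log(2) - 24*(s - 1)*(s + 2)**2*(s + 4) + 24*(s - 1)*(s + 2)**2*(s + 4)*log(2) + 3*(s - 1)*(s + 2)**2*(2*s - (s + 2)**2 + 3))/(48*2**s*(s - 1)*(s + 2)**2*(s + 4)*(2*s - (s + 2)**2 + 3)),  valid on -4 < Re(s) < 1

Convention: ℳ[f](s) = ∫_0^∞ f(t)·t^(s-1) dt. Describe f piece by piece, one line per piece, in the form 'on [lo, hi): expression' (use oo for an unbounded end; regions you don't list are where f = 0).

on [0, 1/2): t**4
on [1/2, 1): t*log(t)
on [1, 3/2): t**2*log(t)
on [3/2, 3): t**2*exp(-t)
on [3, oo): 1/t

back out the shared t-power: t**2 on [0, 1/2); log(t)/t on [1/2, 1); log(t) on [1, 3/2); …
cuts at 1/2, 1, 3/2, 3: linearity sums the 5 kernel integrals
the [0, 1/2) slice contributes ∫ t**4·t^(s-1) dt
[1/2, 1) adds the kernel integral of t*log(t)
on [1, 3/2): add ∫ t**2*log(t)·t^(s-1) dt
segment 3/2 to 3 holds t**2*exp(-t); add its integral
segment 3 to ∞ holds 1/t; add its integral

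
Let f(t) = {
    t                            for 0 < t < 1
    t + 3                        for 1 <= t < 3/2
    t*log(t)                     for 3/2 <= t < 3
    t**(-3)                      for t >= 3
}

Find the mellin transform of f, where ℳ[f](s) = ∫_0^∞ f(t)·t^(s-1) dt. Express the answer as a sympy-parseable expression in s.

(-162*2**s*s*(s - 3)*(s**2 + 2*s + 1) - 162*2**s*(s - 3)*(s**2 + 2*s + 1) - 81*3**s*s**2*(s - 3)*(s + 1)*log(3) + 81*3**s*s**2*(s - 3)*(s + 1)*log(2) - 81*3**s*s*(s - 3)*(s + 1)*log(3) + 81*3**s*s*(s - 3)*(s + 1)*log(2) + 81*3**s*s*(s - 3)*(s + 1) + 243*3**s*s*(s - 3)*(s**2 + 2*s + 1) + 162*3**s*(s - 3)*(s**2 + 2*s + 1) + 162*6**s*s**2*(s - 3)*(s + 1)*log(3) - 162*6**s*s*(s - 3)*(s + 1) + 162*6**s*s*(s - 3)*(s + 1)*log(3) - 2*6**s*s*(s + 1)*(s**2 + 2*s + 1))/(54*2**s*s*(s - 3)*(s + 1)*(s**2 + 2*s + 1))
  -1 < Re(s) < 3

breakpoints 1, 3/2, 3: one integral from each of the 4 segments
segment [0, 1) carries t; integrate it
segment [1, 3/2) carries (t + 3); integrate it
the [3/2, 3) slice contributes ∫ t*log(t)·t^(s-1) dt
over [3, ∞), the kernel integral of t**(-3) enters the sum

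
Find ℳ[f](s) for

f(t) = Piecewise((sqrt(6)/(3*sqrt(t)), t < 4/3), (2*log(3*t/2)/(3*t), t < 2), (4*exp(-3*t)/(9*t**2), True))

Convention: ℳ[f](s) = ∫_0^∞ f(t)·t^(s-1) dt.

(2/3)**s*6**(-s - 1)*(-3*12**s*(s - 2)*(2*s - 1)*log(2) - 3*12**s*(2*s - 1)*log(2) + 12**s*(6*s - 3) + 12**s*sqrt(2)*(12*s + 6*(s - 2)**2 - 18) + 18**s*(2 - 4*s) + 2*18**s*(s - 2)*(2*s - 1)*log(3) + 2*18**s*(2*s - 1)*log(3) + 8*3**(s + 1)*(2*s - 1)*(2*s + (s - 2)**2 - 3)*uppergamma(s - 2, 6))/((2*s - 1)*(2*s + (s - 2)**2 - 3))
  Re(s) > 1/2

undo the common scale on t: 1/sqrt(t) on [0, 2); log(t)/t on [2, 3); exp(-2*t)/t**2 on [3, ∞)
remove the shared t-power first: sqrt(t) on [0, 2); log(t) on [2, 3); exp(-2*t)/t on [3, ∞)
back out the shared t-power: t**(3/2) on [0, 2); t*log(t) on [2, 3); exp(-2*t) on [3, ∞)
along the cuts 4/3, 2, ℳ[f](s) splits into 3 integrals
piece [0, 4/3): integrate sqrt(6)/(3*sqrt(t)) against the kernel
∫ over [4/3, 2) of 2*log(3*t/2)/(3*t)·t^(s-1) joins the sum
the [2, ∞) slice contributes ∫ 4*exp(-3*t)/(9*t**2)·t^(s-1) dt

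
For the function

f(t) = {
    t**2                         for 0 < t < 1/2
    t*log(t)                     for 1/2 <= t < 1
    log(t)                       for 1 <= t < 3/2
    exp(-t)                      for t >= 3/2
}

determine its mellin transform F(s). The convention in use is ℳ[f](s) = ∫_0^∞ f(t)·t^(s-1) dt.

(4*2**s*s**2*(s + 2)*(s**2 + 2*s + 1)*uppergamma(s, 3/2) - 4*2**s*s**2*(s + 2) + 4*2**s*(s + 2)*(s**2 + 2*s + 1) + 3**s*s*(s + 2)*(-4*log(2) + 4*log(3))*(s**2 + 2*s + 1) - 4*3**s*(s + 2)*(s**2 + 2*s + 1) + s**3*(s + 2)*log(4) + s**2*(s + 2)*log(4) + 2*s**2*(s + 2) + s**2*(s**2 + 2*s + 1))/(4*2**s*s**2*(s + 2)*(s**2 + 2*s + 1))
  Re(s) > -2

integrate the 4 segments split at 1/2, 1, 3/2, then add the results
∫ t**2·t^(s-1) over [0, 1/2)
∫ over [1/2, 1) of t*log(t)·t^(s-1) joins the sum
for t in [1, 3/2): the term is ∫ log(t)·t^(s-1)
on [3/2, ∞) integrate f = exp(-t) against the kernel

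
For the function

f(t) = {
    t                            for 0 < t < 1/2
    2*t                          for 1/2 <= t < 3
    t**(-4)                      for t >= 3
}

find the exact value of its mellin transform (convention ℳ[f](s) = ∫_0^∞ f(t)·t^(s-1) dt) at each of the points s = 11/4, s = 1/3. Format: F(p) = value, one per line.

f breaks at 1/2, 3 into 3 integrals to sum
piece [0, 1/2): integrate t against the kernel
segment [1/2, 3) carries 2*t; integrate it
on [3, ∞) integrate f = t**(-4) against the kernel

F(11/4) = 2**(1/4)*(-3 + 1304*6**(3/4))/180
F(1/3) = 2**(2/3)*(-891 + 10700*6**(1/3))/4752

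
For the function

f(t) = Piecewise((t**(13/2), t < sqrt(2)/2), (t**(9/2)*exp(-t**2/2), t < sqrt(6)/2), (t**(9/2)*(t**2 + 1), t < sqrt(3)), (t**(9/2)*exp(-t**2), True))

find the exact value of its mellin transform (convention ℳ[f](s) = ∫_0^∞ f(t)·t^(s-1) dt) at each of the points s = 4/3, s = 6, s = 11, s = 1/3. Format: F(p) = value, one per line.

F(4/3) = 2**(1/12)*(-26320*2**(5/6)*uppergamma(35/12, 3/4) - 5373*3**(11/12) + 105 + 3290*2**(11/12)*uppergamma(35/12, 3) + 26320*2**(5/6)*uppergamma(35/12, 1/4) + 32832*6**(11/12))/13160
F(6) = 2**(3/4)*(-89600*sqrt(2)*uppergamma(21/4, 3/4) - 9153*3**(1/4) + 7 + 2800*2**(1/4)*uppergamma(21/4, 3) + 456192*6**(1/4) + 89600*sqrt(2)*uppergamma(21/4, 1/4))/11200
F(11) = 2**(1/4)*(-17776640*sqrt(2)*uppergamma(31/4, 3/4) - 356481*3**(3/4) + 31 + 71663616*6**(3/4) + 69440*2**(3/4)*uppergamma(31/4, 3) + 17776640*sqrt(2)*uppergamma(31/4, 1/4))/277760
F(1/3) = 2**(7/12)*(-9512*2**(5/6)*uppergamma(29/12, 3/4) - 4563*3**(5/12) + 87 + 2378*2**(5/12)*uppergamma(29/12, 3) + 9512*2**(5/6)*uppergamma(29/12, 1/4) + 27648*6**(5/12))/9512

undo the shared t-power: t**6 on [0, sqrt(2)/2); t**4*exp(-t**2/2) on [sqrt(2)/2, sqrt(6)/2); t**4*(t**2 + 1) on [sqrt(6)/2, sqrt(3)); …
invert the power substitution to get t**3 on [0, 1/2); t**2*exp(-t/2) on [1/2, 3/2); t**2*(t + 1) on [3/2, 3); …
strip the shared t-power: t on [0, 1/2); exp(-t/2) on [1/2, 3/2); t + 1 on [3/2, 3); …
split f at sqrt(2)/2, sqrt(6)/2, sqrt(3): ℳ[f](s) collects 4 kernel integrals
piece [0, sqrt(2)/2): integrate t**(13/2) against the kernel
on [sqrt(2)/2, sqrt(6)/2): add ∫ t**(9/2)*exp(-t**2/2)·t^(s-1) dt
segment sqrt(6)/2 to sqrt(3) holds t**(9/2)*(t**2 + 1); add its integral
over [sqrt(3), ∞), the kernel integral of t**(9/2)*exp(-t**2) enters the sum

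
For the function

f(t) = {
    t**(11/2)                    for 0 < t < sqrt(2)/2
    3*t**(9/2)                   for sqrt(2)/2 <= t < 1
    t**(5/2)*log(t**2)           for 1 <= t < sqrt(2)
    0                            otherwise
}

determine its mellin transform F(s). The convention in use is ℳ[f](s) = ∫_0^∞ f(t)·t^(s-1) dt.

2**(-s/2 - 9/4)*(2**(s/2 + 13/4)*(2*s + 5)**2*(6*s + 33) + 2**(s/2 + 21/4)*(2*s + 9)*(2*s + 11) + 16*2**(s + 1/2)*(2*s + 5)*(2*s + 9)*(2*s + 11)*log(2) - 2**(s + 13/2)*(2*s + 9)*(2*s + 11) + (-12*s - 66)*(2*s + 5)**2 + sqrt(2)*(2*s + 5)**2*(2*s + 9))/((2*s + 5)**2*(2*s + 9)*(2*s + 11))
  Re(s) > -11/2

reversing the shared t-power: t**(7/2) on [0, sqrt(2)/2); 3*t**(5/2) on [sqrt(2)/2, 1); sqrt(t)*log(t**2) on [1, sqrt(2))
peel off the shared t-power: t**3 on [0, sqrt(2)/2); 3*t**2 on [sqrt(2)/2, 1); log(t**2) on [1, sqrt(2))
back out the power substitution: t**(3/2) on [0, 1/2); 3*t on [1/2, 1); log(t) on [1, 2)
decompose at sqrt(2)/2, 1; ℳ[f](s) sums the 3 pieces' integrals
∫ t**(11/2)·t^(s-1) over [0, sqrt(2)/2)
on [sqrt(2)/2, 1) integrate f = 3*t**(9/2) against the kernel
segment [1, sqrt(2)) carries t**(5/2)*log(t**2); integrate it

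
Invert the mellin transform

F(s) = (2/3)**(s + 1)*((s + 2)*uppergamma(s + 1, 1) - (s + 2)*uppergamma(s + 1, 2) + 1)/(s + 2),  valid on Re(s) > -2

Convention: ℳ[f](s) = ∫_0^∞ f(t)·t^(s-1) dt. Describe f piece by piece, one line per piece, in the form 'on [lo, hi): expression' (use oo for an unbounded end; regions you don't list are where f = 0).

on [0, 2/3): 3*t**2/2
on [2/3, 4/3): t*exp(-3*t/2)

undo the shared t-power: 3*t/2 on [0, 2/3); exp(-3*t/2) on [2/3, 4/3)
remove the common scale on t first: t on [0, 1); exp(-t) on [1, 2)
along the cuts 2/3, ℳ[f](s) splits into 2 integrals
segment 0 to 2/3 holds 3*t**2/2; add its integral
on [2/3, 4/3): add ∫ t*exp(-3*t/2)·t^(s-1) dt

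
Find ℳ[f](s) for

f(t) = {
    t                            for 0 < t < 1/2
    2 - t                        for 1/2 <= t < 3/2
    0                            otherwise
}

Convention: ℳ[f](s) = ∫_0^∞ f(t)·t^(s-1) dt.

(3**s*s + 4*3**s - 2*s - 4)/(2*2**s*s*(s + 1))
  Re(s) > -1

split f at 1/2: ℳ[f](s) collects 2 kernel integrals
∫ over [0, 1/2) of t·t^(s-1) joins the sum
the [1/2, 3/2) slice contributes ∫ (2 - t)·t^(s-1) dt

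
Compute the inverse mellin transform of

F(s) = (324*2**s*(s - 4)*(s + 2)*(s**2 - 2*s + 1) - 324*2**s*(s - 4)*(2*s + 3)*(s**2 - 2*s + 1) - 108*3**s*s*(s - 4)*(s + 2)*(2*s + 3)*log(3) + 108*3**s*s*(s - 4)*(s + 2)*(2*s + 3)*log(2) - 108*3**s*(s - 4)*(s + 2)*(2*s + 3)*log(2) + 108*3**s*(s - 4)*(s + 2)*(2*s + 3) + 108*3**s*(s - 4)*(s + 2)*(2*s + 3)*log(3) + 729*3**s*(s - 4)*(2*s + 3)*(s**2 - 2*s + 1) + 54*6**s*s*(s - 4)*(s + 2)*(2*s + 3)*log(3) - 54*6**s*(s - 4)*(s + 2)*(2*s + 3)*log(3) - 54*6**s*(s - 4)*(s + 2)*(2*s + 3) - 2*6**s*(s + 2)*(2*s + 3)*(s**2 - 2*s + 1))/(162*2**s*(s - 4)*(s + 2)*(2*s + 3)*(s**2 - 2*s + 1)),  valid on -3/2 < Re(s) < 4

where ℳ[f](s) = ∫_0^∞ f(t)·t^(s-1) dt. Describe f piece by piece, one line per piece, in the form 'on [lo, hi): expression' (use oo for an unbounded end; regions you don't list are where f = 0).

on [0, 1): t**(3/2)
on [1, 3/2): 2*t**2
on [3/2, 3): log(t)/t
on [3, oo): t**(-4)

treat the 4 regions marked off by 1, 3/2, 3 separately and sum
on [0, 1) integrate f = t**(3/2) against the kernel
[1, 3/2) adds the kernel integral of 2*t**2
for t in [3/2, 3): the term is ∫ log(t)/t·t^(s-1)
between 3 and ∞ the integrand is t**(-4)·t^(s-1)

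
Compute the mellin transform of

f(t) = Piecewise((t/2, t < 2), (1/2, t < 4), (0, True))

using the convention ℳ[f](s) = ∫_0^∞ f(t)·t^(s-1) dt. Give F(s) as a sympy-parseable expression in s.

2**s*(2**s*(s + 1) + s - 1)/(2*s*(s + 1))
  Re(s) > -1

undo the common scale on t: t on [0, 1); 1/2 on [1, 2)
slice at 2, transform all 2 pieces, and sum them
over [0, 2), the kernel integral of t/2 enters the sum
segment 2 to 4 holds 1/2; add its integral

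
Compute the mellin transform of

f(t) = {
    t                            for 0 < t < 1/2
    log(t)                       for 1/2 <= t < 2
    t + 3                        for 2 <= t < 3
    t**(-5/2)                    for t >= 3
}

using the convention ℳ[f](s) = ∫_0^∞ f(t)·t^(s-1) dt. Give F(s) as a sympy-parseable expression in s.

(-270*2**(2*s)*s**2*(2*s - 5) + 54*2**(2*s)*s*(s + 1)*(2*s - 5)*log(2) - 162*2**(2*s)*s*(2*s - 5) - 54*2**(2*s)*(s + 1)*(2*s - 5) - 4*sqrt(3)*6**s*s**2*(s + 1) + 324*6**s*s**2*(2*s - 5) + 162*6**s*s*(2*s - 5) + 27*s**2*(2*s - 5) + 54*s*(s + 1)*(2*s - 5)*log(2) + (2*s - 5)*(54*s + 54))/(54*2**s*s**2*(s + 1)*(2*s - 5))
  -1 < Re(s) < 5/2

decompose at 1/2, 2, 3; ℳ[f](s) sums the 4 pieces' integrals
segment [0, 1/2) carries t; integrate it
on [1/2, 2): add ∫ log(t)·t^(s-1) dt
∫ over [2, 3) of (t + 3)·t^(s-1) joins the sum
between 3 and ∞ the integrand is t**(-5/2)·t^(s-1)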